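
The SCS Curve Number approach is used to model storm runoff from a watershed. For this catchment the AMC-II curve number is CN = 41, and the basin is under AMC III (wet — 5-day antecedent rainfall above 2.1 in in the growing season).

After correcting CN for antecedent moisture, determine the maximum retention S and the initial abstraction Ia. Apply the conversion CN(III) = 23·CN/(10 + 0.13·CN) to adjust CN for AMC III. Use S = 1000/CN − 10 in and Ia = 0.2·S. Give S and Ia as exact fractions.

S = 5900/943 in ≈ 6.257 in; Ia = 1180/943 in ≈ 1.251 in

Adjust CN=41 to AMC III: 23·41/(10 + 0.13·41) → 943 ÷ (1533/100) = 94300/1533 ≈ 61.513
Max retention: S = 1000/(94300/1533) − 10 = 5900/943 in (≈ 6.257 in)
Ia = 0.2·(5900/943) = 1180/943 in ≈ 1.251 in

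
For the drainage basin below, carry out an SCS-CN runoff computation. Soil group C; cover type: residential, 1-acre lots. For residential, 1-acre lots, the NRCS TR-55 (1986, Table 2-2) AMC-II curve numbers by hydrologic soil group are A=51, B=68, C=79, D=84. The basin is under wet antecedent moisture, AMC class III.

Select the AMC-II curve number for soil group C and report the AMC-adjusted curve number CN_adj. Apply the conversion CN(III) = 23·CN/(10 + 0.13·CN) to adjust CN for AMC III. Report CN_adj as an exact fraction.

NRCS table: residential, 1-acre lots, soil group C → CN(II) = 79
Wet (AMC III): CN(III) = 23·79/(10 + 0.13·79) = 1817/(2027/100) = 181700/2027 ≈ 89.640

CN_adj = 181700/2027 ≈ 89.640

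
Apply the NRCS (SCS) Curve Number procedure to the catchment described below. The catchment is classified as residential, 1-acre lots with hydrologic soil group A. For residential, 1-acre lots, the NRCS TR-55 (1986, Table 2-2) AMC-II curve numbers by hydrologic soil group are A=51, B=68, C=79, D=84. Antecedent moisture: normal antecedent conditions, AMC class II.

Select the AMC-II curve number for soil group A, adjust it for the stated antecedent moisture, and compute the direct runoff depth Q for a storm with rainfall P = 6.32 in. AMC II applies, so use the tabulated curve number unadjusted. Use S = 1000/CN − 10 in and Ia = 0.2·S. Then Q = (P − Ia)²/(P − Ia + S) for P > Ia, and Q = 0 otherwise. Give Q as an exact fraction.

NRCS table: residential, 1-acre lots, soil group A → CN(II) = 51
Average conditions: CN = 51 (no AMC adjustment).
S = 1000/51 − 10 = 490/51 in ≈ 9.608 in
Ia = 0.2·(490/51) = 98/51 in ≈ 1.922 in
P − Ia = 6.320 − 1.922 = 5608/1275 ≈ 4.398 in (> 0, runoff occurs)
Runoff Q = (P−Ia)²/(P−Ia+S) = (4.398)²/(4.398+9.608) = 15724832/11384475 ≈ 1.381 in

Q = 15724832/11384475 in ≈ 1.381 in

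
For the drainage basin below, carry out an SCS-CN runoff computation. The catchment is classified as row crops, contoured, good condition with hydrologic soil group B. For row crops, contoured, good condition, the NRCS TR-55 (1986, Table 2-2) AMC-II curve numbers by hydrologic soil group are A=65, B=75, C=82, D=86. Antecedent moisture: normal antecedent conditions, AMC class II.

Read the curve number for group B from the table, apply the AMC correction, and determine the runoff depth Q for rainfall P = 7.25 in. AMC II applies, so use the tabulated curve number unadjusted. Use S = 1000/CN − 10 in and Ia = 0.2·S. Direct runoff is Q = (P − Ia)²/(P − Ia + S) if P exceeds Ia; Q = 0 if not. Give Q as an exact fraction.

NRCS table: row crops, contoured, good condition, soil group B → CN(II) = 75
AMC II — tabulated CN = 75 applies directly.
S = 1000/75 − 10 = 10/3 in ≈ 3.333 in
Initial abstraction Ia = S/5 = (10/3)/5 = 2/3 ≈ 0.667 in
Since P=7.250 > Ia=0.667: effective rainfall P−Ia = 79/12 in
Q: (79/12)² ÷ (119/12) = 6241/1428 in (≈ 4.370 in)

Q = 6241/1428 in ≈ 4.370 in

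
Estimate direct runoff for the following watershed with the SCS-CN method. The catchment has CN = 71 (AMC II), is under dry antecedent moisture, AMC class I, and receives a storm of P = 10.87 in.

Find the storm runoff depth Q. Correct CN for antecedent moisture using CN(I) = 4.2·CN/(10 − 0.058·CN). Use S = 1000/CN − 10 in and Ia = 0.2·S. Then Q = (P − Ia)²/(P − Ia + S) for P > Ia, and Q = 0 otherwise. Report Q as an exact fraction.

CN(I) from CN(II)=71: (4.2·71)/(10 − 0.058·71) = 149100/2941 ≈ 50.697
Max retention: S = 1000/(149100/2941) − 10 = 14500/1491 in (≈ 9.725 in)
Ia = 0.2S: 0.2·9.725 = 1.945 in (exactly 2900/1491)
Since P=10.870 > Ia=1.945: effective rainfall P−Ia = 1330717/149100 in
Q = (1330717/149100)²/((1330717/149100) + 14500/1491) = (1770807734089/22230810000)/(2780717/149100) = 1770807734089/414604904700 in ≈ 4.271 in

Q = 1770807734089/414604904700 in ≈ 4.271 in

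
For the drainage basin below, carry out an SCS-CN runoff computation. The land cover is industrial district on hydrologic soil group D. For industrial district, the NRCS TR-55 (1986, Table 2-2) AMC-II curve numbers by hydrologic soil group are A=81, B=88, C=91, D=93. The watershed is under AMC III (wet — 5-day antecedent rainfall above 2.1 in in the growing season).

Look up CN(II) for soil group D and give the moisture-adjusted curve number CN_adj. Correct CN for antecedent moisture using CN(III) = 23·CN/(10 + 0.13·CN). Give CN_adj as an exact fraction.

CN_adj = 213900/2209 ≈ 96.831

NRCS table: industrial district, soil group D → CN(II) = 93
Wet (AMC III): CN(III) = 23·93/(10 + 0.13·93) = 2139/(2209/100) = 213900/2209 ≈ 96.831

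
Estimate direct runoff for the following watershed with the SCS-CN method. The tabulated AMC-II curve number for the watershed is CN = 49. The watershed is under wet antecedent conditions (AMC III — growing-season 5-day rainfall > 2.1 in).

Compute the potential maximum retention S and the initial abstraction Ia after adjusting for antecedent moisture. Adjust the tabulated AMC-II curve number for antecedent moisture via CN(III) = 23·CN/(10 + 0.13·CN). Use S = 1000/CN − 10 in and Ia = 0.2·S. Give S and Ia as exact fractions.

Wet (AMC III): CN(III) = 23·49/(10 + 0.13·49) = 1127/(1637/100) = 112700/1637 ≈ 68.845
Retention S: 1000/CN − 10 with CN=68.845 → S = 5100/1127 ≈ 4.525 in
Ia = 0.2S: 0.2·4.525 = 0.905 in (exactly 1020/1127)

S = 5100/1127 in ≈ 4.525 in; Ia = 1020/1127 in ≈ 0.905 in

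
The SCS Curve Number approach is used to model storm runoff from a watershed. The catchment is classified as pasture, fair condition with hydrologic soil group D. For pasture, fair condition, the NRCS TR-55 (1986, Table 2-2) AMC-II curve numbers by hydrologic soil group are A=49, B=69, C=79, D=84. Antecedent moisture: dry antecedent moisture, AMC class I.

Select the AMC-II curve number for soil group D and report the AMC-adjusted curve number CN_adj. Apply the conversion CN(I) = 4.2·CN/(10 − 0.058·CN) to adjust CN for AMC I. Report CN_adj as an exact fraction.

CN_adj = 44100/641 ≈ 68.799

NRCS table: pasture, fair condition, soil group D → CN(II) = 84
CN(I) from CN(II)=84: (4.2·84)/(10 − 0.058·84) = 44100/641 ≈ 68.799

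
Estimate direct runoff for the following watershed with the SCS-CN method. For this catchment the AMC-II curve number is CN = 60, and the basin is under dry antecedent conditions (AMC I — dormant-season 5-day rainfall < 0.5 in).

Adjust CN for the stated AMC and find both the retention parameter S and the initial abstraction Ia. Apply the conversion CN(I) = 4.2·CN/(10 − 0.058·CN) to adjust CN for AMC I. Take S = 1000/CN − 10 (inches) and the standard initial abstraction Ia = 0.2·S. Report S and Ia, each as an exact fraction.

S = 1000/63 in ≈ 15.873 in; Ia = 200/63 in ≈ 3.175 in

CN(I) from CN(II)=60: (4.2·60)/(10 − 0.058·60) = 6300/163 ≈ 38.650
Max retention: S = 1000/(6300/163) − 10 = 1000/63 in (≈ 15.873 in)
Initial abstraction Ia = S/5 = (1000/63)/5 = 200/63 ≈ 3.175 in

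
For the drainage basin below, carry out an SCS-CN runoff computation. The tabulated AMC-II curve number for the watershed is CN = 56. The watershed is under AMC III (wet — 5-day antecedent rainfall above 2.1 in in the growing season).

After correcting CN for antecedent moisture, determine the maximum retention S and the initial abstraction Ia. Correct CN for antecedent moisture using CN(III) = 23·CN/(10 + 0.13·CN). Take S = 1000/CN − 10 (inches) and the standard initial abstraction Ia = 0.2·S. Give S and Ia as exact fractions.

S = 550/161 in ≈ 3.416 in; Ia = 110/161 in ≈ 0.683 in

Wet (AMC III): CN(III) = 23·56/(10 + 0.13·56) = 1288/(432/25) = 4025/54 ≈ 74.537
Max retention: S = 1000/(4025/54) − 10 = 550/161 in (≈ 3.416 in)
Ia = 0.2·(550/161) = 110/161 in ≈ 0.683 in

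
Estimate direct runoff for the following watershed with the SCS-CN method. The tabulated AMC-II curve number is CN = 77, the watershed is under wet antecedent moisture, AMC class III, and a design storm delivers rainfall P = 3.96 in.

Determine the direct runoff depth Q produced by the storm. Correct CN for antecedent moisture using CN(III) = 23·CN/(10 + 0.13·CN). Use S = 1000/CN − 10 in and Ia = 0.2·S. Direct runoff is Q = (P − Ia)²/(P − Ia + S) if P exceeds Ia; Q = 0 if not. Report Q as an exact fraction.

Wet (AMC III): CN(III) = 23·77/(10 + 0.13·77) = 1771/(2001/100) = 7700/87 ≈ 88.506
S = 1000/(7700/87) − 10 = 100/77 in ≈ 1.299 in
Initial abstraction Ia = S/5 = (100/77)/5 = 20/77 ≈ 0.260 in
P − Ia = 3.960 − 0.260 = 7123/1925 ≈ 3.700 in (> 0, runoff occurs)
Q: (7123/1925)² ÷ (9623/1925) = 50737129/18524275 in (≈ 2.739 in)

Q = 50737129/18524275 in ≈ 2.739 in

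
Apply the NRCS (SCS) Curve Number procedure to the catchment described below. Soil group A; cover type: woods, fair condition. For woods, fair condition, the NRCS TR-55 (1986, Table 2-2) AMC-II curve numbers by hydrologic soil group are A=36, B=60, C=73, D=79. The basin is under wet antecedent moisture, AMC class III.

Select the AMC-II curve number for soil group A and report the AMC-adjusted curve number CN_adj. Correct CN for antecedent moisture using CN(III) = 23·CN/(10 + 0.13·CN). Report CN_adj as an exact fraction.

NRCS table: woods, fair condition, soil group A → CN(II) = 36
CN(III) from CN(II)=36: (23·36)/(10 + 0.13·36) = 20700/367 ≈ 56.403

CN_adj = 20700/367 ≈ 56.403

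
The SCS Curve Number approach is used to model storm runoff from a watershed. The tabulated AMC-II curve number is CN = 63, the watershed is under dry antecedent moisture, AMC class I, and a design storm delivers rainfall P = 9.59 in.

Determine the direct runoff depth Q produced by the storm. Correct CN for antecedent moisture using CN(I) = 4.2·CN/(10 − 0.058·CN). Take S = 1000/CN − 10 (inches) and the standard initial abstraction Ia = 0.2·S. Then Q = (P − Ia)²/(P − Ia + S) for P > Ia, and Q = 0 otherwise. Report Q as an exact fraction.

Dry (AMC I): CN(I) = 4.2·63/(10 − 0.058·63) = (1323/5)/(3173/500) = 132300/3173 ≈ 41.696
Retention S: 1000/CN − 10 with CN=41.696 → S = 18500/1323 ≈ 13.983 in
Ia = 0.2S: 0.2·13.983 = 2.797 in (exactly 3700/1323)
Since P=9.590 > Ia=2.797: effective rainfall P−Ia = 898757/132300 in
Q = (898757/132300)²/((898757/132300) + 18500/1323) = (807764145049/17503290000)/(2748757/132300) = 807764145049/363660551100 in ≈ 2.221 in

Q = 807764145049/363660551100 in ≈ 2.221 in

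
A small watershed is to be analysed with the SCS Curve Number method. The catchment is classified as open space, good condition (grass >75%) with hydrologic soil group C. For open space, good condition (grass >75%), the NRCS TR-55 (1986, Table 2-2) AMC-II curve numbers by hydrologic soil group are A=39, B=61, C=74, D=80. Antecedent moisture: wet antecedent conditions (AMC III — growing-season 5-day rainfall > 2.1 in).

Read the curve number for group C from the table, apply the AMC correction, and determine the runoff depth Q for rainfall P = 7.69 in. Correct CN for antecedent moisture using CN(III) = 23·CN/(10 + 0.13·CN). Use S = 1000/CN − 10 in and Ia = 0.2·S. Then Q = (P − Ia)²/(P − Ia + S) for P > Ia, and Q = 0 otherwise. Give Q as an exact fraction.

NRCS table: open space, good condition (grass >75%), soil group C → CN(II) = 74
CN(III) from CN(II)=74: (23·74)/(10 + 0.13·74) = 85100/981 ≈ 86.748
Max retention: S = 1000/(85100/981) − 10 = 1300/851 in (≈ 1.528 in)
Ia = 0.2·(1300/851) = 260/851 in ≈ 0.306 in
Since P=7.690 > Ia=0.306: effective rainfall P−Ia = 628419/85100 in
Q = (628419/85100)²/((628419/85100) + 1300/851) = (394910439561/7242010000)/(758419/85100) = 394910439561/64541456900 in ≈ 6.119 in

Q = 394910439561/64541456900 in ≈ 6.119 in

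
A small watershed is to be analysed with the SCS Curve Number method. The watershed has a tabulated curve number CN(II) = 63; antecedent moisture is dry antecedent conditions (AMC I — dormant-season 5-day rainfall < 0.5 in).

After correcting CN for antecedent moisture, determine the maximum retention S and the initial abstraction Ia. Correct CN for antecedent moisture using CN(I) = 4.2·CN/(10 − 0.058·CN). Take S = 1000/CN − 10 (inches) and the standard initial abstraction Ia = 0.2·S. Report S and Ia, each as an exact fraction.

Dry (AMC I): CN(I) = 4.2·63/(10 − 0.058·63) = (1323/5)/(3173/500) = 132300/3173 ≈ 41.696
S = 1000/(132300/3173) − 10 = 18500/1323 in ≈ 13.983 in
Ia = 0.2S: 0.2·13.983 = 2.797 in (exactly 3700/1323)

S = 18500/1323 in ≈ 13.983 in; Ia = 3700/1323 in ≈ 2.797 in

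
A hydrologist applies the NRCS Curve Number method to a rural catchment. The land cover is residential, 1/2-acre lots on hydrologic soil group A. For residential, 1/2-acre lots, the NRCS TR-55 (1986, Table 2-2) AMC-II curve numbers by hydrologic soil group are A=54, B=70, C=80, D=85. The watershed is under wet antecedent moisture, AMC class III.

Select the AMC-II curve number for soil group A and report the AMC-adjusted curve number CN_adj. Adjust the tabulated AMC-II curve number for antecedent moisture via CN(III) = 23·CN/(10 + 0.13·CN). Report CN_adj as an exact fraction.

NRCS table: residential, 1/2-acre lots, soil group A → CN(II) = 54
Adjust CN=54 to AMC III: 23·54/(10 + 0.13·54) → 1242 ÷ (851/50) = 2700/37 ≈ 72.973

CN_adj = 2700/37 ≈ 72.973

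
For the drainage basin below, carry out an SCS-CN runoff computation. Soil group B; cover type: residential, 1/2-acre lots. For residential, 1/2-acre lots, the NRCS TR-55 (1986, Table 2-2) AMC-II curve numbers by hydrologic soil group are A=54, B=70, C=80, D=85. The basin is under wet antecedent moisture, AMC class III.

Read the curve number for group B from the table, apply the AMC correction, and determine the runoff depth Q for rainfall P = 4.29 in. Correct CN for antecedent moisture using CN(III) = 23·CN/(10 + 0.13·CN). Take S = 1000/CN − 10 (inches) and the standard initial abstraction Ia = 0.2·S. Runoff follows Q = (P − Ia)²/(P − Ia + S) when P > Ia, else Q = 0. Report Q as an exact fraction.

Q = 441966529/166490100 in ≈ 2.655 in

NRCS table: residential, 1/2-acre lots, soil group B → CN(II) = 70
CN(III) from CN(II)=70: (23·70)/(10 + 0.13·70) = 16100/191 ≈ 84.293
Max retention: S = 1000/(16100/191) − 10 = 300/161 in (≈ 1.863 in)
Ia = 0.2S: 0.2·1.863 = 0.373 in (exactly 60/161)
P − Ia = 4.290 − 0.373 = 63069/16100 ≈ 3.917 in (> 0, runoff occurs)
Q: (63069/16100)² ÷ (93069/16100) = 441966529/166490100 in (≈ 2.655 in)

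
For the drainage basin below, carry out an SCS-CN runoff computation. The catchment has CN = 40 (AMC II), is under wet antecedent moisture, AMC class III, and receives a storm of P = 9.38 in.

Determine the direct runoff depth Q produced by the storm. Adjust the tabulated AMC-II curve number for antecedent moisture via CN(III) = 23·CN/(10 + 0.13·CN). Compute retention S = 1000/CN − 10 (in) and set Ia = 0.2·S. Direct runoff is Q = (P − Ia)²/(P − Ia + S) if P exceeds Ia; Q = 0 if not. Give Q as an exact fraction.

Adjust CN=40 to AMC III: 23·40/(10 + 0.13·40) → 920 ÷ (76/5) = 1150/19 ≈ 60.526
S = 1000/(1150/19) − 10 = 150/23 in ≈ 6.522 in
Ia = 0.2S: 0.2·6.522 = 1.304 in (exactly 30/23)
Since P=9.380 > Ia=1.304: effective rainfall P−Ia = 9287/1150 in
Runoff Q = (P−Ia)²/(P−Ia+S) = (8.076)²/(8.076+6.522) = 86248369/19305050 ≈ 4.468 in

Q = 86248369/19305050 in ≈ 4.468 in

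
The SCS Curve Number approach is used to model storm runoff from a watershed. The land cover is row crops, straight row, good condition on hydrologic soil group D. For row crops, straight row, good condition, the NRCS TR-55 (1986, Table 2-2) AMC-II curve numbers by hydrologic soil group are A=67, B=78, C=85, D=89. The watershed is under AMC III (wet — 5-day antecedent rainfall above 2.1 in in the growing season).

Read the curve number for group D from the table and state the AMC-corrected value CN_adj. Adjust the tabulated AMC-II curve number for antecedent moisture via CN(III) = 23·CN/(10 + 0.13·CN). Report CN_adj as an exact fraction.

NRCS table: row crops, straight row, good condition, soil group D → CN(II) = 89
CN(III) from CN(II)=89: (23·89)/(10 + 0.13·89) = 204700/2157 ≈ 94.900

CN_adj = 204700/2157 ≈ 94.900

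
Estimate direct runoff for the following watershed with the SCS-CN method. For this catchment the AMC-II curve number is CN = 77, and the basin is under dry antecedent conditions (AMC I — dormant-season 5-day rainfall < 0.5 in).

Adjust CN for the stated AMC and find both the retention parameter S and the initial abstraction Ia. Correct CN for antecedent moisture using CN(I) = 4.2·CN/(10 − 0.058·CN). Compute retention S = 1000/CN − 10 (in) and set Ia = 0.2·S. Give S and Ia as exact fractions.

Adjust CN=77 to AMC I: 4.2·77/(10 − 0.058·77) → (1617/5) ÷ (2767/500) = 161700/2767 ≈ 58.439
Retention S: 1000/CN − 10 with CN=58.439 → S = 11500/1617 ≈ 7.112 in
Ia = 0.2·(11500/1617) = 2300/1617 in ≈ 1.422 in

S = 11500/1617 in ≈ 7.112 in; Ia = 2300/1617 in ≈ 1.422 in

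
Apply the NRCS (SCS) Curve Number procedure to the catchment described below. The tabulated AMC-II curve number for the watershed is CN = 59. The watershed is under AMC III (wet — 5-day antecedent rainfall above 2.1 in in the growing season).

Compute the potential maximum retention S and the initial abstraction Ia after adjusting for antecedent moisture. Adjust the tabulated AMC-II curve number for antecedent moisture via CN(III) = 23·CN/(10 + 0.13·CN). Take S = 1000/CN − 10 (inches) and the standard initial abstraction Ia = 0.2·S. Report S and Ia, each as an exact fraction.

S = 4100/1357 in ≈ 3.021 in; Ia = 820/1357 in ≈ 0.604 in

Wet (AMC III): CN(III) = 23·59/(10 + 0.13·59) = 1357/(1767/100) = 135700/1767 ≈ 76.797
S = 1000/(135700/1767) − 10 = 4100/1357 in ≈ 3.021 in
Ia = 0.2S: 0.2·3.021 = 0.604 in (exactly 820/1357)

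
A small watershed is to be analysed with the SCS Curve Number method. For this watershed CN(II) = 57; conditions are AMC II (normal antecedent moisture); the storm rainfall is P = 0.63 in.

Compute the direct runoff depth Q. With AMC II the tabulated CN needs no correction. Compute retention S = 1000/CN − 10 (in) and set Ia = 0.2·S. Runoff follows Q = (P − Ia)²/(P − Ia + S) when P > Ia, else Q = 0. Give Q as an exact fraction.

Q = 0 in ≈ 0.000 in

CN(II) = 57; AMC II needs no correction.
S = 1000/57 − 10 = 430/57 in ≈ 7.544 in
Initial abstraction Ia = S/5 = (430/57)/5 = 86/57 ≈ 1.509 in
P = 0.630 ≤ Ia = 1.509 in: entire storm abstracted, Q = 0.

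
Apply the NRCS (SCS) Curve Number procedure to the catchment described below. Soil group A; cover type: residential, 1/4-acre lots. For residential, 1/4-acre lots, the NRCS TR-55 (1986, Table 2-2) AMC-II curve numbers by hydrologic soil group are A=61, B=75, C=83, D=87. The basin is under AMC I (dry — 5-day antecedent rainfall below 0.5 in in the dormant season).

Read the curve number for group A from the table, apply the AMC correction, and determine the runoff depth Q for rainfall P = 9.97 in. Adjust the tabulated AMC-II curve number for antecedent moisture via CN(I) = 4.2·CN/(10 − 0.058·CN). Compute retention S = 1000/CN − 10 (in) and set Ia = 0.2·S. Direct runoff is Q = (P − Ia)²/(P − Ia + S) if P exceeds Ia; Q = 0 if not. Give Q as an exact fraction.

Q = 87449726961/40382201300 in ≈ 2.166 in

NRCS table: residential, 1/4-acre lots, soil group A → CN(II) = 61
Adjust CN=61 to AMC I: 4.2·61/(10 − 0.058·61) → (1281/5) ÷ (3231/500) = 42700/1077 ≈ 39.647
S = 1000/(42700/1077) − 10 = 6500/427 in ≈ 15.222 in
Ia = 0.2·(6500/427) = 1300/427 in ≈ 3.044 in
P − Ia = 9.970 − 3.044 = 295719/42700 ≈ 6.926 in (> 0, runoff occurs)
Q = (295719/42700)²/((295719/42700) + 6500/427) = (87449726961/1823290000)/(945719/42700) = 87449726961/40382201300 in ≈ 2.166 in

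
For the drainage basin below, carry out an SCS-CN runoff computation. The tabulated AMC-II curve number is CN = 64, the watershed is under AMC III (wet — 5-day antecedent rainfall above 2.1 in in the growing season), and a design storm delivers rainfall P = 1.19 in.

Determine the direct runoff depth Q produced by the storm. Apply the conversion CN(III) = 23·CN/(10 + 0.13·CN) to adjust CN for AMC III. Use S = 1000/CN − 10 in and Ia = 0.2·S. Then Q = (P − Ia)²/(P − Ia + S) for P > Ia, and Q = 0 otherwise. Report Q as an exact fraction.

CN(III) from CN(II)=64: (23·64)/(10 + 0.13·64) = 18400/229 ≈ 80.349
Retention S: 1000/CN − 10 with CN=80.349 → S = 225/92 ≈ 2.446 in
Ia = 0.2·(225/92) = 45/92 in ≈ 0.489 in
Excess rainfall: 1.190 − 0.489 = 0.701 in; P > Ia so Q > 0
Q: (403/575)² ÷ (7237/2300) = 649636/4161275 in (≈ 0.156 in)

Q = 649636/4161275 in ≈ 0.156 in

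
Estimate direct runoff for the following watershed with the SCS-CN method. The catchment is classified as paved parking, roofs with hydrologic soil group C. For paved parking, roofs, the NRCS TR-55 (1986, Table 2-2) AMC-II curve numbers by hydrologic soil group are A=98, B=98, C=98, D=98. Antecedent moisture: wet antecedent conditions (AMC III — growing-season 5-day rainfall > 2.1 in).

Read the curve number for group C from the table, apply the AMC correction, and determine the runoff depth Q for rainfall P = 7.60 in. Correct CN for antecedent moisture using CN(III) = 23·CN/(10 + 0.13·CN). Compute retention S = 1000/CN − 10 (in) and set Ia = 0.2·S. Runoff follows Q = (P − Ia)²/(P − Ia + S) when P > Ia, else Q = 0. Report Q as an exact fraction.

NRCS table: paved parking, roofs, soil group C → CN(II) = 98
Wet (AMC III): CN(III) = 23·98/(10 + 0.13·98) = 2254/(1137/50) = 112700/1137 ≈ 99.120
Retention S: 1000/CN − 10 with CN=99.120 → S = 100/1127 ≈ 0.089 in
Initial abstraction Ia = S/5 = (100/1127)/5 = 20/1127 ≈ 0.018 in
Since P=7.600 > Ia=0.018: effective rainfall P−Ia = 42726/5635 in
Q = (42726/5635)²/((42726/5635) + 100/1127) = (1825511076/31753225)/(43226/5635) = 912755538/121789255 in ≈ 7.495 in

Q = 912755538/121789255 in ≈ 7.495 in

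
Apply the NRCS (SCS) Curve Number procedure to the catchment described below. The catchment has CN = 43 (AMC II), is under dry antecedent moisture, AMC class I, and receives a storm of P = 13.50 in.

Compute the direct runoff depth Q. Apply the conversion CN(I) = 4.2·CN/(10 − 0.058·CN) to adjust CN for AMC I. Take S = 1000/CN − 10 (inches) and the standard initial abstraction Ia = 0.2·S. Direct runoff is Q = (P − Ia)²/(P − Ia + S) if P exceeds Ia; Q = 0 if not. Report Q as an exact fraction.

Q = 18722929/14042854 in ≈ 1.333 in

Dry (AMC I): CN(I) = 4.2·43/(10 − 0.058·43) = (903/5)/(3753/500) = 30100/1251 ≈ 24.061
Retention S: 1000/CN − 10 with CN=24.061 → S = 9500/301 ≈ 31.561 in
Ia = 0.2S: 0.2·31.561 = 6.312 in (exactly 1900/301)
Since P=13.500 > Ia=6.312: effective rainfall P−Ia = 4327/602 in
Q = (4327/602)²/((4327/602) + 9500/301) = (18722929/362404)/(23327/602) = 18722929/14042854 in ≈ 1.333 in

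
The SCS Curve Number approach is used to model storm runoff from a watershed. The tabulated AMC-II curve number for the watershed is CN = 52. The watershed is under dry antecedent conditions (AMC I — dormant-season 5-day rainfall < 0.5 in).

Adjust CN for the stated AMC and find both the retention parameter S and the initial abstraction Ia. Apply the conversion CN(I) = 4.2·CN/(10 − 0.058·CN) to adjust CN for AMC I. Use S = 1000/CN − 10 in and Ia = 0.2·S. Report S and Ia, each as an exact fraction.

Adjust CN=52 to AMC I: 4.2·52/(10 − 0.058·52) → (1092/5) ÷ (873/125) = 9100/291 ≈ 31.271
Retention S: 1000/CN − 10 with CN=31.271 → S = 2000/91 ≈ 21.978 in
Ia = 0.2·(2000/91) = 400/91 in ≈ 4.396 in

S = 2000/91 in ≈ 21.978 in; Ia = 400/91 in ≈ 4.396 in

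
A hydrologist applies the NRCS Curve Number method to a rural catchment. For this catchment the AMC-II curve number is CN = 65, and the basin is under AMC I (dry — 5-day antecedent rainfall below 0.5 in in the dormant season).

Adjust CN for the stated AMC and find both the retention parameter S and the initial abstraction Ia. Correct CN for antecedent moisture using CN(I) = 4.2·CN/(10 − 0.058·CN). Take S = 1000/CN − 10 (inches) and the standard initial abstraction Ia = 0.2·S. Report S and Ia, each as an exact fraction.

Adjust CN=65 to AMC I: 4.2·65/(10 − 0.058·65) → 273 ÷ (623/100) = 3900/89 ≈ 43.820
S = 1000/(3900/89) − 10 = 500/39 in ≈ 12.821 in
Ia = 0.2·(500/39) = 100/39 in ≈ 2.564 in

S = 500/39 in ≈ 12.821 in; Ia = 100/39 in ≈ 2.564 in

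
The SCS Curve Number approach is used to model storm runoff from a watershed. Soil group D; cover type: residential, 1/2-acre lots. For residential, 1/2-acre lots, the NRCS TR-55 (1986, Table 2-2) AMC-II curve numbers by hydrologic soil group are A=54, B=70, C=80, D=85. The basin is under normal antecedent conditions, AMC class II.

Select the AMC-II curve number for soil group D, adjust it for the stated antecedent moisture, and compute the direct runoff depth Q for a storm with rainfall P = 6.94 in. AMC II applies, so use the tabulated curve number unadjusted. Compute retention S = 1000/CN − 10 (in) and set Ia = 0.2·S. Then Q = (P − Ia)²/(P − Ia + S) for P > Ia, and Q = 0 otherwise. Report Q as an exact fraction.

NRCS table: residential, 1/2-acre lots, soil group D → CN(II) = 85
Average conditions: CN = 85 (no AMC adjustment).
Retention S: 1000/CN − 10 with CN=85.000 → S = 30/17 ≈ 1.765 in
Ia = 0.2S: 0.2·1.765 = 0.353 in (exactly 6/17)
Excess rainfall: 6.940 − 0.353 = 6.587 in; P > Ia so Q > 0
Runoff Q = (P−Ia)²/(P−Ia+S) = (6.587)²/(6.587+1.765) = 31348801/6034150 ≈ 5.195 in

Q = 31348801/6034150 in ≈ 5.195 in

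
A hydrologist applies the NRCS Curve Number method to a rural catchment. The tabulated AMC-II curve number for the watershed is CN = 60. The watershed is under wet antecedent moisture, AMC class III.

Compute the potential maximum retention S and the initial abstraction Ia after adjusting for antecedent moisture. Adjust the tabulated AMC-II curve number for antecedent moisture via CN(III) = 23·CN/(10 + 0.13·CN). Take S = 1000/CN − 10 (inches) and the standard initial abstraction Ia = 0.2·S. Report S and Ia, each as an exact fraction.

CN(III) from CN(II)=60: (23·60)/(10 + 0.13·60) = 6900/89 ≈ 77.528
Max retention: S = 1000/(6900/89) − 10 = 200/69 in (≈ 2.899 in)
Initial abstraction Ia = S/5 = (200/69)/5 = 40/69 ≈ 0.580 in

S = 200/69 in ≈ 2.899 in; Ia = 40/69 in ≈ 0.580 in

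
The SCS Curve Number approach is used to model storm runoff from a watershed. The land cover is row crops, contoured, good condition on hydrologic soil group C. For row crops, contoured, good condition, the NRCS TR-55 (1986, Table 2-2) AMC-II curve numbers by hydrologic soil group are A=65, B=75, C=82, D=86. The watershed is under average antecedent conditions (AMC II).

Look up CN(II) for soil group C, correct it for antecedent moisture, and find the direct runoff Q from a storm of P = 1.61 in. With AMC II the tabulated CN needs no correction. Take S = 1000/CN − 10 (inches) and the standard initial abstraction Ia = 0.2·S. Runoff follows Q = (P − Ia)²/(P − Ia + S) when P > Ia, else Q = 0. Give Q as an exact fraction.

NRCS table: row crops, contoured, good condition, soil group C → CN(II) = 82
Average conditions: CN = 82 (no AMC adjustment).
Retention S: 1000/CN − 10 with CN=82.000 → S = 90/41 ≈ 2.195 in
Ia = 0.2·(90/41) = 18/41 in ≈ 0.439 in
Excess rainfall: 1.610 − 0.439 = 1.171 in; P > Ia so Q > 0
Runoff Q = (P−Ia)²/(P−Ia+S) = (1.171)²/(1.171+2.195) = 23049601/56584100 ≈ 0.407 in

Q = 23049601/56584100 in ≈ 0.407 in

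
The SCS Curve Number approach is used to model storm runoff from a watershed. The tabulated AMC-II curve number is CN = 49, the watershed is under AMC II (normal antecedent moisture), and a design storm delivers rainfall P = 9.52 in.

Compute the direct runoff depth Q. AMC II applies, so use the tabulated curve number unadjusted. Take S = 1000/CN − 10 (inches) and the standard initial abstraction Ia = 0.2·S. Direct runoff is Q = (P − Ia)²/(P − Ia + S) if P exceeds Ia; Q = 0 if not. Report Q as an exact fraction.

Q = 2442016/787675 in ≈ 3.100 in

CN(II) = 49; AMC II needs no correction.
Max retention: S = 1000/49 − 10 = 510/49 in (≈ 10.408 in)
Ia = 0.2S: 0.2·10.408 = 2.082 in (exactly 102/49)
Excess rainfall: 9.520 − 2.082 = 7.438 in; P > Ia so Q > 0
Q: (9112/1225)² ÷ (21862/1225) = 2442016/787675 in (≈ 3.100 in)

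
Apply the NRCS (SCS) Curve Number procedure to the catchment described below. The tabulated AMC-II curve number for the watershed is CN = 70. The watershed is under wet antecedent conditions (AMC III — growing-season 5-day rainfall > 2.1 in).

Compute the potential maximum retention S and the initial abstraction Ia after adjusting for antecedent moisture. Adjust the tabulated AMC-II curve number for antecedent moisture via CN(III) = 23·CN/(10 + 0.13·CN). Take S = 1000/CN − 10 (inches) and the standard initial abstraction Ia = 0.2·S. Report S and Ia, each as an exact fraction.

Wet (AMC III): CN(III) = 23·70/(10 + 0.13·70) = 1610/(191/10) = 16100/191 ≈ 84.293
S = 1000/(16100/191) − 10 = 300/161 in ≈ 1.863 in
Initial abstraction Ia = S/5 = (300/161)/5 = 60/161 ≈ 0.373 in

S = 300/161 in ≈ 1.863 in; Ia = 60/161 in ≈ 0.373 in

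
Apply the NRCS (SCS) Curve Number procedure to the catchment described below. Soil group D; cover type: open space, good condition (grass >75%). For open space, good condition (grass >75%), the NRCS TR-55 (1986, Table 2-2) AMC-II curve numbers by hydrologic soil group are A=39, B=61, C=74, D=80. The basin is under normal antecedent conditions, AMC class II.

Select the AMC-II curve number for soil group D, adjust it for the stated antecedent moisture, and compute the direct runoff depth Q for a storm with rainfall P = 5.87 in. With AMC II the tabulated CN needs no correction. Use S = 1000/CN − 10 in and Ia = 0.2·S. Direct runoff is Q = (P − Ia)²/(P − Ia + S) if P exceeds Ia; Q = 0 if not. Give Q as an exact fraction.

NRCS table: open space, good condition (grass >75%), soil group D → CN(II) = 80
AMC II — tabulated CN = 80 applies directly.
Max retention: S = 1000/80 − 10 = 5/2 in (≈ 2.500 in)
Ia = 0.2S: 0.2·2.500 = 0.500 in (exactly 1/2)
P − Ia = 5.870 − 0.500 = 537/100 ≈ 5.370 in (> 0, runoff occurs)
Q: (537/100)² ÷ (787/100) = 288369/78700 in (≈ 3.664 in)

Q = 288369/78700 in ≈ 3.664 in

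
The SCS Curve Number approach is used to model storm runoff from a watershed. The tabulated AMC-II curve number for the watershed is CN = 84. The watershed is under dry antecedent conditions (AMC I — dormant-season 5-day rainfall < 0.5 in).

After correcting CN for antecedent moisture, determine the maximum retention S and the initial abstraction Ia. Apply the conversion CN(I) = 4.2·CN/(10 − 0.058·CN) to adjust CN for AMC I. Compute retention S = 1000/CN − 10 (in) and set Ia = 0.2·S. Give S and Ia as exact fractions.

Adjust CN=84 to AMC I: 4.2·84/(10 − 0.058·84) → (1764/5) ÷ (641/125) = 44100/641 ≈ 68.799
S = 1000/(44100/641) − 10 = 2000/441 in ≈ 4.535 in
Initial abstraction Ia = S/5 = (2000/441)/5 = 400/441 ≈ 0.907 in

S = 2000/441 in ≈ 4.535 in; Ia = 400/441 in ≈ 0.907 in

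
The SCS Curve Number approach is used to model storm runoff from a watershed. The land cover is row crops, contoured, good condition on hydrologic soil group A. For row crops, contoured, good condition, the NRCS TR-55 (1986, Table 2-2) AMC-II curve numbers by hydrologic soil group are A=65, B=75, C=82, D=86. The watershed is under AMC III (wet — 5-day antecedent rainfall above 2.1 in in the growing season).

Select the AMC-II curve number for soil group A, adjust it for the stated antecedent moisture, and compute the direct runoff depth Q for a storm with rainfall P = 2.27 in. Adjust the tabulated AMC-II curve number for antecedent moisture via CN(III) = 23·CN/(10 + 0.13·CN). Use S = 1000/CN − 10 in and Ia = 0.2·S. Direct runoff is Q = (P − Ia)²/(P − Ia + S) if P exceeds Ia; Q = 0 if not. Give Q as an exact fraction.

NRCS table: row crops, contoured, good condition, soil group A → CN(II) = 65
Wet (AMC III): CN(III) = 23·65/(10 + 0.13·65) = 1495/(369/20) = 29900/369 ≈ 81.030
Retention S: 1000/CN − 10 with CN=81.030 → S = 700/299 ≈ 2.341 in
Ia = 0.2·(700/299) = 140/299 in ≈ 0.468 in
Since P=2.270 > Ia=0.468: effective rainfall P−Ia = 53873/29900 in
Runoff Q = (P−Ia)²/(P−Ia+S) = (1.802)²/(1.802+2.341) = 2902300129/3703802700 ≈ 0.784 in

Q = 2902300129/3703802700 in ≈ 0.784 in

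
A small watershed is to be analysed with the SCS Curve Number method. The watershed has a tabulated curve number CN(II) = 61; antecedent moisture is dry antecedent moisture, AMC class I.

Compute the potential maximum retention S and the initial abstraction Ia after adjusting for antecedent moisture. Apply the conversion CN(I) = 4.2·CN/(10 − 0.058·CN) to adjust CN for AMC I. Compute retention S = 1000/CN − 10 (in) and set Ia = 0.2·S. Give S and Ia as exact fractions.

Dry (AMC I): CN(I) = 4.2·61/(10 − 0.058·61) = (1281/5)/(3231/500) = 42700/1077 ≈ 39.647
S = 1000/(42700/1077) − 10 = 6500/427 in ≈ 15.222 in
Ia = 0.2S: 0.2·15.222 = 3.044 in (exactly 1300/427)

S = 6500/427 in ≈ 15.222 in; Ia = 1300/427 in ≈ 3.044 in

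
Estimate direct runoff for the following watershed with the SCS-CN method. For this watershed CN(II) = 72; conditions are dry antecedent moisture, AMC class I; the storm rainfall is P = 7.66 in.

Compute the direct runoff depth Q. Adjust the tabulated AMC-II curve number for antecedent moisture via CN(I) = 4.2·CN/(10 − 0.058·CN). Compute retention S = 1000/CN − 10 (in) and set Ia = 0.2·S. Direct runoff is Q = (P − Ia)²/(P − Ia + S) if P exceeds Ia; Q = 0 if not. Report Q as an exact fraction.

Dry (AMC I): CN(I) = 4.2·72/(10 − 0.058·72) = (1512/5)/(728/125) = 675/13 ≈ 51.923
S = 1000/(675/13) − 10 = 250/27 in ≈ 9.259 in
Initial abstraction Ia = S/5 = (250/27)/5 = 50/27 ≈ 1.852 in
Since P=7.660 > Ia=1.852: effective rainfall P−Ia = 7841/1350 in
Q: (7841/1350)² ÷ (20341/1350) = 61481281/27460350 in (≈ 2.239 in)

Q = 61481281/27460350 in ≈ 2.239 in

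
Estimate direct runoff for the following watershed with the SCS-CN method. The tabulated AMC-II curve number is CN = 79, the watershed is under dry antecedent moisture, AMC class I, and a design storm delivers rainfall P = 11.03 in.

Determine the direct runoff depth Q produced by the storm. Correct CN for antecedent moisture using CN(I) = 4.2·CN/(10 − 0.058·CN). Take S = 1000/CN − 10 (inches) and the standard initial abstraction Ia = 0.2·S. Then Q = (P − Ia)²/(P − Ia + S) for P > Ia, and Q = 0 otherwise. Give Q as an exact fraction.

Q = 5950116769/1004382300 in ≈ 5.924 in

Adjust CN=79 to AMC I: 4.2·79/(10 − 0.058·79) → (1659/5) ÷ (2709/500) = 7900/129 ≈ 61.240
Retention S: 1000/CN − 10 with CN=61.240 → S = 500/79 ≈ 6.329 in
Initial abstraction Ia = S/5 = (500/79)/5 = 100/79 ≈ 1.266 in
Since P=11.030 > Ia=1.266: effective rainfall P−Ia = 77137/7900 in
Runoff Q = (P−Ia)²/(P−Ia+S) = (9.764)²/(9.764+6.329) = 5950116769/1004382300 ≈ 5.924 in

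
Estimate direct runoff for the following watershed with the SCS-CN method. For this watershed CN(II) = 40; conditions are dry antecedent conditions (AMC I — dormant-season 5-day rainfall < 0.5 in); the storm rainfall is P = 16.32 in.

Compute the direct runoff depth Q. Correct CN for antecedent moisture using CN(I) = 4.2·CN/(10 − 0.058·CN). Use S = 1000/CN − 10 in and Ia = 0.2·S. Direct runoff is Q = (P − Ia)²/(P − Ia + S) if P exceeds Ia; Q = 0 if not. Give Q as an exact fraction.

CN(I) from CN(II)=40: (4.2·40)/(10 − 0.058·40) = 175/8 ≈ 21.875
S = 1000/(175/8) − 10 = 250/7 in ≈ 35.714 in
Ia = 0.2·(250/7) = 50/7 in ≈ 7.143 in
P − Ia = 16.320 − 7.143 = 1606/175 ≈ 9.177 in (> 0, runoff occurs)
Q = (1606/175)²/((1606/175) + 250/7) = (2579236/30625)/(7856/175) = 644809/343700 in ≈ 1.876 in

Q = 644809/343700 in ≈ 1.876 in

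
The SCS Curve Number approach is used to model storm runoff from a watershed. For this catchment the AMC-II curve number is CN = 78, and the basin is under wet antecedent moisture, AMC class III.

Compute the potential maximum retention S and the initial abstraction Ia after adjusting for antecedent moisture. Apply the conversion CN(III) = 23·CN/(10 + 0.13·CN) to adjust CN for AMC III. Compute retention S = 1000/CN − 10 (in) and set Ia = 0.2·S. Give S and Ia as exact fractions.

S = 1100/897 in ≈ 1.226 in; Ia = 220/897 in ≈ 0.245 in

Wet (AMC III): CN(III) = 23·78/(10 + 0.13·78) = 1794/(1007/50) = 89700/1007 ≈ 89.076
S = 1000/(89700/1007) − 10 = 1100/897 in ≈ 1.226 in
Ia = 0.2·(1100/897) = 220/897 in ≈ 0.245 in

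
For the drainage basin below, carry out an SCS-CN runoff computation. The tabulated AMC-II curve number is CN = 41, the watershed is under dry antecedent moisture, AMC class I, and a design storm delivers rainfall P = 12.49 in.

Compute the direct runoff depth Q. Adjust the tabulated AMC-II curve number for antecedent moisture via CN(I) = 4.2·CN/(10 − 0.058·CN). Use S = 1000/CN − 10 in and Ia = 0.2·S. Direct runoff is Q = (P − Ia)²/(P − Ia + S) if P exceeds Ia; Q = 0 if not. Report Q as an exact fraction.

Q = 235602481321/295786992900 in ≈ 0.797 in

Adjust CN=41 to AMC I: 4.2·41/(10 − 0.058·41) → (861/5) ÷ (3811/500) = 86100/3811 ≈ 22.592
Max retention: S = 1000/(86100/3811) − 10 = 29500/861 in (≈ 34.262 in)
Ia = 0.2·(29500/861) = 5900/861 in ≈ 6.852 in
Excess rainfall: 12.490 − 6.852 = 5.638 in; P > Ia so Q > 0
Q: (485389/86100)² ÷ (3435389/86100) = 235602481321/295786992900 in (≈ 0.797 in)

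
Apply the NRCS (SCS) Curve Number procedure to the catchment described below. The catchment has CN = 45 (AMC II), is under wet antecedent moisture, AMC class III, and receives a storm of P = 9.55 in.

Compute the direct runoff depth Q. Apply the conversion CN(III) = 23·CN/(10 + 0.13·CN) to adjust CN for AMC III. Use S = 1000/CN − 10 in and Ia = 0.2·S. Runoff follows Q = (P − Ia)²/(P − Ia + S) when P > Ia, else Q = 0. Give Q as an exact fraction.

Adjust CN=45 to AMC III: 23·45/(10 + 0.13·45) → 1035 ÷ (317/20) = 20700/317 ≈ 65.300
Retention S: 1000/CN − 10 with CN=65.300 → S = 1100/207 ≈ 5.314 in
Ia = 0.2S: 0.2·5.314 = 1.063 in (exactly 220/207)
P − Ia = 9.550 − 1.063 = 35137/4140 ≈ 8.487 in (> 0, runoff occurs)
Q = (35137/4140)²/((35137/4140) + 1100/207) = (1234608769/17139600)/(57137/4140) = 1234608769/236547180 in ≈ 5.219 in

Q = 1234608769/236547180 in ≈ 5.219 in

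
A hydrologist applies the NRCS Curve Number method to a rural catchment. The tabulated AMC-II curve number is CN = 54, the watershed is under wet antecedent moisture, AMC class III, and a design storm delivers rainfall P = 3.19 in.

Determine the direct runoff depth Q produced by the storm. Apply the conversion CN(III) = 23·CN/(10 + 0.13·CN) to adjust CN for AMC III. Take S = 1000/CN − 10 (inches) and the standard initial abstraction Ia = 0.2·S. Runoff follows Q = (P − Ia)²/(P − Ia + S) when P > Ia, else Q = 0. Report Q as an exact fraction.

Adjust CN=54 to AMC III: 23·54/(10 + 0.13·54) → 1242 ÷ (851/50) = 2700/37 ≈ 72.973
Max retention: S = 1000/(2700/37) − 10 = 100/27 in (≈ 3.704 in)
Initial abstraction Ia = S/5 = (100/27)/5 = 20/27 ≈ 0.741 in
P − Ia = 3.190 − 0.741 = 6613/2700 ≈ 2.449 in (> 0, runoff occurs)
Runoff Q = (P−Ia)²/(P−Ia+S) = (2.449)²/(2.449+3.704) = 43731769/44855100 ≈ 0.975 in

Q = 43731769/44855100 in ≈ 0.975 in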